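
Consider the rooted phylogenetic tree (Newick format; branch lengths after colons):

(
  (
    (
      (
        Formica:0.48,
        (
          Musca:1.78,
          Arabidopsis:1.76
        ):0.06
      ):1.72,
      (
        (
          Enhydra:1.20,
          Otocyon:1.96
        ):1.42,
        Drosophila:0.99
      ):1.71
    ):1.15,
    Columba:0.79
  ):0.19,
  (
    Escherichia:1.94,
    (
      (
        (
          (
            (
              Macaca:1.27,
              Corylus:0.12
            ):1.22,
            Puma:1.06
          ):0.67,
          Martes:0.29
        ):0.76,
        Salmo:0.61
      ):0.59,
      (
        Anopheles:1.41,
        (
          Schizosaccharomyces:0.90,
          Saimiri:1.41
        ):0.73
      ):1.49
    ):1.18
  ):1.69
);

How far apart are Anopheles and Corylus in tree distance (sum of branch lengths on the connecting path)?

The path runs Anopheles → … → MRCA → … → Corylus; the MRCA is the node subtending (((((Macaca,Corylus),Puma),Martes),Salmo),(Anopheles,(Schizosaccharomyces,Saimiri))).
Branch lengths along that path: 1.41 + 1.49 + 0.59 + 0.76 + 0.67 + 1.22 + 0.12 = 6.26.

6.26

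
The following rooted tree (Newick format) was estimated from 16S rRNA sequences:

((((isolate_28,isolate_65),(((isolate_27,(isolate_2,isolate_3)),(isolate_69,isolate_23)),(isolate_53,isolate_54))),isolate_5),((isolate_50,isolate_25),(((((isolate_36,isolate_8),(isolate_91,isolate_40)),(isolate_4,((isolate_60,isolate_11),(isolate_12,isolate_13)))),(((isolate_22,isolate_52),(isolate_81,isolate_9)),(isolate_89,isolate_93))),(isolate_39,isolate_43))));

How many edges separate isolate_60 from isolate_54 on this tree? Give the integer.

13

The MRCA of isolate_60 and isolate_54 is the root of the tree.
From isolate_60 up to that node: 8 branches. From isolate_54 up to the same node: 5 branches. Total: 8 + 5 = 13.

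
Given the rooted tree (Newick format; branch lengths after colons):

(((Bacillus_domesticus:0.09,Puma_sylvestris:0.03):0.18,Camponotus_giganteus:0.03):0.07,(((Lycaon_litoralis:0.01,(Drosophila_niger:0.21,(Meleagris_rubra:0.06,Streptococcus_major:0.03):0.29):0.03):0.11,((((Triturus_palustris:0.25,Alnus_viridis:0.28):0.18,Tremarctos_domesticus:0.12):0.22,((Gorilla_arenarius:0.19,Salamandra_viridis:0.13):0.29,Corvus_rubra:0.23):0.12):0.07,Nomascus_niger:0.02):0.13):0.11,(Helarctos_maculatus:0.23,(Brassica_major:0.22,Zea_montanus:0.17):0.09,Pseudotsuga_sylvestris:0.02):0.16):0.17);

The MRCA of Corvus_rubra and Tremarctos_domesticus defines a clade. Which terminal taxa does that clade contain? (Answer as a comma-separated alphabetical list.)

Alnus_viridis, Corvus_rubra, Gorilla_arenarius, Salamandra_viridis, Tremarctos_domesticus, Triturus_palustris

Tracing Corvus_rubra: it sits inside ((Gorilla_arenarius,Salamandra_viridis),Corvus_rubra).
Tracing Tremarctos_domesticus: it sits inside ((Triturus_palustris,Alnus_viridis),Tremarctos_domesticus).
The smallest clade enclosing both is (((Triturus_palustris,Alnus_viridis),Tremarctos_domesticus),((Gorilla_arenarius,Salamandra_viridis),Corvus_rubra)); the answer is its 6 terminal taxa in alphabetical order.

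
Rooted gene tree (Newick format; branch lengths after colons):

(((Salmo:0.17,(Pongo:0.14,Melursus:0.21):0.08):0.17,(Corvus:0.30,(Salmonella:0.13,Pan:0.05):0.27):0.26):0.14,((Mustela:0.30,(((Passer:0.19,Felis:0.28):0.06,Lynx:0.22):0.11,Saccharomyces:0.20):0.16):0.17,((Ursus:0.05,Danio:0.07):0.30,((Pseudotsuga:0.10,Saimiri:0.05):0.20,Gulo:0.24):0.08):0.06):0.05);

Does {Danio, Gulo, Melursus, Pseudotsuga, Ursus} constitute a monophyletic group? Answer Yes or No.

The MRCA of the listed taxa is the root, so the smallest clade containing them is the whole tree.
That clade also contains Corvus, Felis, Lynx, Mustela, Pan, Passer, Pongo, Saccharomyces, Saimiri, Salmo, Salmonella, which are not in the proposed group, so the group is not monophyletic.

No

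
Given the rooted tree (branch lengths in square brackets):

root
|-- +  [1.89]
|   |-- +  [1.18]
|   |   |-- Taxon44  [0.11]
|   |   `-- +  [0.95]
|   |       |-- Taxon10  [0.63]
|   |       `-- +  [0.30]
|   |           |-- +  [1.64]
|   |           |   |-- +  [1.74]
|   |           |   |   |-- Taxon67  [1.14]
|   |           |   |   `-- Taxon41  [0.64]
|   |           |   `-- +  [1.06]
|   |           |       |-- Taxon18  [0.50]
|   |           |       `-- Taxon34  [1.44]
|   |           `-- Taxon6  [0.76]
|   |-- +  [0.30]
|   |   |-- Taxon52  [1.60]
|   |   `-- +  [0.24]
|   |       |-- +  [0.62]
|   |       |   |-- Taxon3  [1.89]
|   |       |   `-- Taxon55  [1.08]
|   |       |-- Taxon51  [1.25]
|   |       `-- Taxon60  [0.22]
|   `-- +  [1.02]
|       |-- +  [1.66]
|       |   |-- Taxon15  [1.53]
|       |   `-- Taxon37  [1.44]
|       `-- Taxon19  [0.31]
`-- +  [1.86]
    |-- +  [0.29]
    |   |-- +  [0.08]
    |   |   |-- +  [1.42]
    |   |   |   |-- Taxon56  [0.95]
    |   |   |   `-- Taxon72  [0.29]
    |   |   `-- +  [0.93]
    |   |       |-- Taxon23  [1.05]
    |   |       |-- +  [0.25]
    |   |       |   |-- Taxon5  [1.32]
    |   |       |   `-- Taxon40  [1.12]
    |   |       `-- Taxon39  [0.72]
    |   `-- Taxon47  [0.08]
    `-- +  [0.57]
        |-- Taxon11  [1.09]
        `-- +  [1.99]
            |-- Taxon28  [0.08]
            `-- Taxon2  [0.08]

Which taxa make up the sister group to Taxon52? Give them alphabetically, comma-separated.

Taxon52 attaches to the tree at the node subtending (Taxon52,((Taxon3,Taxon55),Taxon51,Taxon60)).
The other lineage descending from that same node — the sister group — is ((Taxon3,Taxon55),Taxon51,Taxon60); its 4 tips in alphabetical order are the answer.

Taxon3, Taxon51, Taxon55, Taxon60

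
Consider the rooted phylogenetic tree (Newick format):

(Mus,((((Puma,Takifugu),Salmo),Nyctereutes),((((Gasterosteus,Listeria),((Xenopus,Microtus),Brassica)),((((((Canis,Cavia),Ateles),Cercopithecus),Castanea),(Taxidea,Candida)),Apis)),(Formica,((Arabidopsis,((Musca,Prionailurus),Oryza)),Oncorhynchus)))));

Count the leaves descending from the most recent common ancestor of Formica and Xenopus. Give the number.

19

The MRCA of Formica and Xenopus is the node subtending ((((Gasterosteus,Listeria),((Xenopus,Microtus),Brassica)),((((((Canis,Cavia),Ateles),Cercopithecus),Castanea),(Taxidea,Candida)),Apis)),(Formica,((Arabidopsis,((Musca,Prionailurus),Oryza)),Oncorhynchus))).
That clade contains 19 terminal taxa: Apis, Arabidopsis, Ateles, Brassica, Candida, Canis, Castanea, Cavia, Cercopithecus, Formica, Gasterosteus, Listeria, Microtus, Musca, Oncorhynchus, Oryza, Prionailurus, Taxidea, Xenopus.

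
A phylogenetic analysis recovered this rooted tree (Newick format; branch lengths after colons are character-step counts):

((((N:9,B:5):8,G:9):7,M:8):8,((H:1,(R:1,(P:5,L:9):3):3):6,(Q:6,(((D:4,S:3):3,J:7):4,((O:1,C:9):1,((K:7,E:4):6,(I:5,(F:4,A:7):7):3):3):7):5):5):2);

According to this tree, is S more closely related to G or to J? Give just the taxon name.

J

The MRCA of S and J subtends ((D,S),J) (3 taxa).
The MRCA of S and G is the root, subtending the entire tree (19 taxa).
The first is nested inside the second, so S shares a more recent common ancestor with J.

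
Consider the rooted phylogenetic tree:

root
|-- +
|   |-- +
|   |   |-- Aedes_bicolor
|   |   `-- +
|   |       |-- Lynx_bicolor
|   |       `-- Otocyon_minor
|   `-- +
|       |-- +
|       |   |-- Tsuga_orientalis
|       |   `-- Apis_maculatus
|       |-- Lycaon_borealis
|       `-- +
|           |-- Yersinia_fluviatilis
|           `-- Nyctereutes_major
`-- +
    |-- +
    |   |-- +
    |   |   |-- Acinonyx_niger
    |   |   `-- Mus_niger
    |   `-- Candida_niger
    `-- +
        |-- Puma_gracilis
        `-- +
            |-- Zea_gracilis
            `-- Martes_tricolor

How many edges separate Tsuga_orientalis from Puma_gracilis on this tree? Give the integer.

7

The MRCA of Tsuga_orientalis and Puma_gracilis is the root of the tree.
From Tsuga_orientalis up to that node: 4 branches. From Puma_gracilis up to the same node: 3 branches. Total: 4 + 3 = 7.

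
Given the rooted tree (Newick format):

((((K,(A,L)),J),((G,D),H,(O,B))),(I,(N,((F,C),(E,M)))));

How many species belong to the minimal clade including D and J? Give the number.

The MRCA of D and J is the node subtending (((K,(A,L)),J),((G,D),H,(O,B))).
That clade contains 9 terminal taxa: A, B, D, G, H, J, K, L, O.

9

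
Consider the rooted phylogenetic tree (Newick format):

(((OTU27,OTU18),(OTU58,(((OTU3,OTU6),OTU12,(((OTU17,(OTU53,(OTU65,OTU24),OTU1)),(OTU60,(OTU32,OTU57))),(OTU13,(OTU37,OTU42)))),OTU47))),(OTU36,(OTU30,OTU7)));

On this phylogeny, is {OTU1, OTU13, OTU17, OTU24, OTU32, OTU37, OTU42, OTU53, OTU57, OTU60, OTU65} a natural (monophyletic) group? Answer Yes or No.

Yes

The most recent common ancestor of these taxa subtends (((OTU17,(OTU53,(OTU65,OTU24),OTU1)),(OTU60,(OTU32,OTU57))),(OTU13,(OTU37,OTU42))).
That clade has exactly 11 tips — every listed taxon and nothing else — so the group is monophyletic.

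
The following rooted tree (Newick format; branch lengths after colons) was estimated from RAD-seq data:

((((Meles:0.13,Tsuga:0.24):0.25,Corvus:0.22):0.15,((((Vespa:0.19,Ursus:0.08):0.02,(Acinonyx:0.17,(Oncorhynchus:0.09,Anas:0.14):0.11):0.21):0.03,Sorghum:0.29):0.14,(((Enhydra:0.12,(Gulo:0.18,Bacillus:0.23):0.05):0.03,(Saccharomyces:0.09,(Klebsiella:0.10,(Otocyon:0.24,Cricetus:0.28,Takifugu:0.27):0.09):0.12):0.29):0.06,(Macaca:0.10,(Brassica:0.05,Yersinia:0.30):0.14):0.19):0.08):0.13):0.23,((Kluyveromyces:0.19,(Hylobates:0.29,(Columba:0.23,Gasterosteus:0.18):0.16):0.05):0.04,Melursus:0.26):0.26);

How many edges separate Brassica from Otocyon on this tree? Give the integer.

8

The MRCA of Brassica and Otocyon is the node subtending (((Enhydra,(Gulo,Bacillus)),(Saccharomyces,(Klebsiella,(Otocyon,Cricetus,Takifugu)))),(Macaca,(Brassica,Yersinia))).
From Brassica up to that node: 3 branches. From Otocyon up to the same node: 5 branches. Total: 3 + 5 = 8.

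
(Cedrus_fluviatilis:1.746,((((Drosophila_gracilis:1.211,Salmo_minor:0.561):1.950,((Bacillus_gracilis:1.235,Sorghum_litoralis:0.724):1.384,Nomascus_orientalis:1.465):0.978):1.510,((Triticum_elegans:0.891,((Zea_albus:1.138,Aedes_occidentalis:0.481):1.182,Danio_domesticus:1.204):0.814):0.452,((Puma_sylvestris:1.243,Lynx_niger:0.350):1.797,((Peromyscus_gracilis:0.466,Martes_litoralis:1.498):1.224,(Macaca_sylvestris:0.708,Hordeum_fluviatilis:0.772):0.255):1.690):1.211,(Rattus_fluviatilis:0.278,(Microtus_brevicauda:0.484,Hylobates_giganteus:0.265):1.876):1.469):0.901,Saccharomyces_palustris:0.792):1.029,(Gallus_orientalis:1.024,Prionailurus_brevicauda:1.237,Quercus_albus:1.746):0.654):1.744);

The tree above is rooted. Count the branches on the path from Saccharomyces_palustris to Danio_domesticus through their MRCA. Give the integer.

The MRCA of Saccharomyces_palustris and Danio_domesticus is the node subtending (((Drosophila_gracilis,Salmo_minor),((Bacillus_gracilis,Sorghum_litoralis),Nomascus_orientalis)),((Triticum_elegans,((Zea_albus,Aedes_occidentalis),Danio_domesticus)),((Puma_sylvestris,Lynx_niger),((Peromyscus_gracilis,Martes_litoralis),(Macaca_sylvestris,Hordeum_fluviatilis))),(Rattus_fluviatilis,(Microtus_brevicauda,Hylobates_giganteus))),Saccharomyces_palustris).
From Saccharomyces_palustris up to that node: 1 branch. From Danio_domesticus up to the same node: 4 branches. Total: 1 + 4 = 5.

5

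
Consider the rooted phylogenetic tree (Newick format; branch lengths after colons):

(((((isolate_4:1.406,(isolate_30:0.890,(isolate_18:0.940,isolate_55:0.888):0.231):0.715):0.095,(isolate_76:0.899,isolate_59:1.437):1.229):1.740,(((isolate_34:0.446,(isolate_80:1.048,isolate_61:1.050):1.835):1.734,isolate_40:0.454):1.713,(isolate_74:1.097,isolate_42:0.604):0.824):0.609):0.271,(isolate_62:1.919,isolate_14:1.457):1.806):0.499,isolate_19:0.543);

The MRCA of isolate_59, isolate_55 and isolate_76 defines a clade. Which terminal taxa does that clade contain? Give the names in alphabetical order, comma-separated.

Tracing isolate_59: it sits inside (isolate_76,isolate_59).
Tracing isolate_55: it sits inside (isolate_18,isolate_55).
Tracing isolate_76: it sits inside (isolate_76,isolate_59).
The smallest clade enclosing all 3 is ((isolate_4,(isolate_30,(isolate_18,isolate_55))),(isolate_76,isolate_59)); the answer is its 6 terminal taxa in alphabetical order.

isolate_18, isolate_30, isolate_4, isolate_55, isolate_59, isolate_76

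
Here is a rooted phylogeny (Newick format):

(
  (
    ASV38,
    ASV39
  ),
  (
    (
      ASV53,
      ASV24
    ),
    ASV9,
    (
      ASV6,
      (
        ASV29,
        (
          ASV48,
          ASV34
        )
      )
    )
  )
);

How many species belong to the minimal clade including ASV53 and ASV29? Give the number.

7

The MRCA of ASV53 and ASV29 is the node subtending ((ASV53,ASV24),ASV9,(ASV6,(ASV29,(ASV48,ASV34)))).
That clade contains 7 terminal taxa: ASV24, ASV29, ASV34, ASV48, ASV53, ASV6, ASV9.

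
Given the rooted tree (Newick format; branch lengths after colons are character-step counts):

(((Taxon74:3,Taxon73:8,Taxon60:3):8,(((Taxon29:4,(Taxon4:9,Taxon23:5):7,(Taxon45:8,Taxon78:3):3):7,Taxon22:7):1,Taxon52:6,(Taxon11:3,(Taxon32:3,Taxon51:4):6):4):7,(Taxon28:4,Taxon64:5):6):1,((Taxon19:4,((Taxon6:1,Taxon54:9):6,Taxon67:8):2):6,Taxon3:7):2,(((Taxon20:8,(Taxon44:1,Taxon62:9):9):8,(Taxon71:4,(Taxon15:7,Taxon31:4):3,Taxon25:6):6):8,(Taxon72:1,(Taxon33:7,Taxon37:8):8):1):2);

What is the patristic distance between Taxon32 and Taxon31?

The path runs Taxon32 → … → MRCA → … → Taxon31; the MRCA is the root of the tree.
Branch lengths along that path: 3 + 6 + 4 + 7 + 1 + 2 + 8 + 6 + 3 + 4 = 44.

44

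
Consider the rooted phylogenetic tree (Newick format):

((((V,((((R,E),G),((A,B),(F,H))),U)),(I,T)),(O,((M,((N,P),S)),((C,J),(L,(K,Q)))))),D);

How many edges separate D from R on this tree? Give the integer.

9

The MRCA of D and R is the root of the tree.
From D up to that node: 1 branch. From R up to the same node: 8 branches. Total: 1 + 8 = 9.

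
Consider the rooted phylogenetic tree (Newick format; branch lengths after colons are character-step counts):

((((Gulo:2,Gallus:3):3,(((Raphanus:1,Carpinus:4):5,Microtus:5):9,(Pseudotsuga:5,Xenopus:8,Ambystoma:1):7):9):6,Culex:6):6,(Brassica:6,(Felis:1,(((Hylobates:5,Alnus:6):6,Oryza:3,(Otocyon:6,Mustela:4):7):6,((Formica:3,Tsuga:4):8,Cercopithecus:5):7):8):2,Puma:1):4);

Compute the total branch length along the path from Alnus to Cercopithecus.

30

The path runs Alnus → … → MRCA → … → Cercopithecus; the MRCA is the node subtending (((Hylobates,Alnus),Oryza,(Otocyon,Mustela)),((Formica,Tsuga),Cercopithecus)).
Branch lengths along that path: 6 + 6 + 6 + 7 + 5 = 30.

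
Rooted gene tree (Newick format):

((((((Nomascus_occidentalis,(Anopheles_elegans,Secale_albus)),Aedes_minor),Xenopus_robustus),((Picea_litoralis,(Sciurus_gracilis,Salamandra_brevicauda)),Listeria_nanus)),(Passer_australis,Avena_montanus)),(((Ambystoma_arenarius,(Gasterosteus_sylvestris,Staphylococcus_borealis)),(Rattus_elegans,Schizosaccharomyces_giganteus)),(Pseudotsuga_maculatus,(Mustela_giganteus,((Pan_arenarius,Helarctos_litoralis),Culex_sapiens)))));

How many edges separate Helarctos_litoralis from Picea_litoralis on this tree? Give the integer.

The MRCA of Helarctos_litoralis and Picea_litoralis is the root of the tree.
From Helarctos_litoralis up to that node: 6 branches. From Picea_litoralis up to the same node: 5 branches. Total: 6 + 5 = 11.

11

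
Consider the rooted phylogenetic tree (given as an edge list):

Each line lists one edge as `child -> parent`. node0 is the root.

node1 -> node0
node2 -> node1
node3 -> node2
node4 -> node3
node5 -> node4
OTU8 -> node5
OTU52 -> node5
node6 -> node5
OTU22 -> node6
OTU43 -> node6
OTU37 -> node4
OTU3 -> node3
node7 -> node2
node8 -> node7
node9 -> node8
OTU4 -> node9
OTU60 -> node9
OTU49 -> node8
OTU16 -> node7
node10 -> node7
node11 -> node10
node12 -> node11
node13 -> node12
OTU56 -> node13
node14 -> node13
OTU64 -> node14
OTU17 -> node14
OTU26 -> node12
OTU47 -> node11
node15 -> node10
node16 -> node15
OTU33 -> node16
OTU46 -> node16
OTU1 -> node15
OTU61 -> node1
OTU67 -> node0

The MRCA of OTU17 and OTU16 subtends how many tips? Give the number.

The MRCA of OTU17 and OTU16 is the node subtending (((OTU4,OTU60),OTU49),OTU16,((((OTU56,(OTU64,OTU17)),OTU26),OTU47),((OTU33,OTU46),OTU1))).
That clade contains 12 terminal taxa: OTU1, OTU16, OTU17, OTU26, OTU33, OTU4, OTU46, OTU47, OTU49, OTU56, OTU60, OTU64.

12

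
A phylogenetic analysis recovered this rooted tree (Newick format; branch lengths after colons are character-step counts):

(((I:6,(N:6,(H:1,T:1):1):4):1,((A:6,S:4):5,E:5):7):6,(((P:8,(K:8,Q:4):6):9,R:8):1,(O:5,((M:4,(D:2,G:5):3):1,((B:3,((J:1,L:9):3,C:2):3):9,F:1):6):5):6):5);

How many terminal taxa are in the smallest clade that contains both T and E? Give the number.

The MRCA of T and E is the node subtending ((I,(N,(H,T))),((A,S),E)).
That clade contains 7 terminal taxa: A, E, H, I, N, S, T.

7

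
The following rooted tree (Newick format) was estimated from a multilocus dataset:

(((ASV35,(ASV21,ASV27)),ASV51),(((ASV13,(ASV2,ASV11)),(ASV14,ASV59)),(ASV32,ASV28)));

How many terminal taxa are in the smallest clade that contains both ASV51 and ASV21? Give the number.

4

The MRCA of ASV51 and ASV21 is the node subtending ((ASV35,(ASV21,ASV27)),ASV51).
That clade contains 4 terminal taxa: ASV21, ASV27, ASV35, ASV51.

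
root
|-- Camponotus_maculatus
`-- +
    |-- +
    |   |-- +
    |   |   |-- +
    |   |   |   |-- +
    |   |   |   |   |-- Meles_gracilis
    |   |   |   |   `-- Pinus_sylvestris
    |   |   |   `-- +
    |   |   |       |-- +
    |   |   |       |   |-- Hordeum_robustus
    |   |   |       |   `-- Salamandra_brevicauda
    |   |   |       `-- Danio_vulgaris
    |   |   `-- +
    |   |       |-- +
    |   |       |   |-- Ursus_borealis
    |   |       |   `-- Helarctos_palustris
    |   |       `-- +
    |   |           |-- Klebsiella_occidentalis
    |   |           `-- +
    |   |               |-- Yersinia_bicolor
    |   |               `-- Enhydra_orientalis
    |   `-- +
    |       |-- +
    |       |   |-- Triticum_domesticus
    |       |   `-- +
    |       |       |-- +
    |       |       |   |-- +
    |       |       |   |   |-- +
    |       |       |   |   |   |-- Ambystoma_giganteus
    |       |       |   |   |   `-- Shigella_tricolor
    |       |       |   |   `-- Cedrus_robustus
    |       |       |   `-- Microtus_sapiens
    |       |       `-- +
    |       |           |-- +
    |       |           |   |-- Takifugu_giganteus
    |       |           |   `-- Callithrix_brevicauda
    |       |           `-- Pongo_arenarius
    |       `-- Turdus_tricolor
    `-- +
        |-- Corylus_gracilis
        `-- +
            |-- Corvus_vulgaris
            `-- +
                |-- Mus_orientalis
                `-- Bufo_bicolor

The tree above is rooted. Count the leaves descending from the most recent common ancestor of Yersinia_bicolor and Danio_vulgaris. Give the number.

10

The MRCA of Yersinia_bicolor and Danio_vulgaris is the node subtending (((Meles_gracilis,Pinus_sylvestris),((Hordeum_robustus,Salamandra_brevicauda),Danio_vulgaris)),((Ursus_borealis,Helarctos_palustris),(Klebsiella_occidentalis,(Yersinia_bicolor,Enhydra_orientalis)))).
That clade contains 10 terminal taxa: Danio_vulgaris, Enhydra_orientalis, Helarctos_palustris, Hordeum_robustus, Klebsiella_occidentalis, Meles_gracilis, Pinus_sylvestris, Salamandra_brevicauda, Ursus_borealis, Yersinia_bicolor.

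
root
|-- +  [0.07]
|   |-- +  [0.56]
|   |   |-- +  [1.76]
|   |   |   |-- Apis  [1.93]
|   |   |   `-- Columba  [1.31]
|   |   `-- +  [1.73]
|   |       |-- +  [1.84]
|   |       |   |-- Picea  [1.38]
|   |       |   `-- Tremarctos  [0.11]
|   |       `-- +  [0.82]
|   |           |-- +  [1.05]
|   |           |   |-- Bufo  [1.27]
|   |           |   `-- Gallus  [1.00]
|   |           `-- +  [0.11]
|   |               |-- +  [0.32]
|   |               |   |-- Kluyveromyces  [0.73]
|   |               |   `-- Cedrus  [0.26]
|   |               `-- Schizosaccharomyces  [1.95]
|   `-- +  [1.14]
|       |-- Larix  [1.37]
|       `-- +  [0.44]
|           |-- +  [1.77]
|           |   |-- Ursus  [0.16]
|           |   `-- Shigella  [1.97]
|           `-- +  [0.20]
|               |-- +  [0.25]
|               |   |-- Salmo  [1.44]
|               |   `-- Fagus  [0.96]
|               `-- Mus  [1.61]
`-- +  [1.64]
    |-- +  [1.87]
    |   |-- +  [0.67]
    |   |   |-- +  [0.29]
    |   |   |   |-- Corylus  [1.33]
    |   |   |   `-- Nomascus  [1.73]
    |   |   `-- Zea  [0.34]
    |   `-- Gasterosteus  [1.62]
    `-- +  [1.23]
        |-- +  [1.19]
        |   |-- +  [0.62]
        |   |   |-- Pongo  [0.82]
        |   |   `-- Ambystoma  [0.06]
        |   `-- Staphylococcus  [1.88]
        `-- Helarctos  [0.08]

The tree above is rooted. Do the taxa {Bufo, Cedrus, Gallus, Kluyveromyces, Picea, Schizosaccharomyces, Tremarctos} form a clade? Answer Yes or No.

Yes

The most recent common ancestor of these taxa subtends ((Picea,Tremarctos),((Bufo,Gallus),((Kluyveromyces,Cedrus),Schizosaccharomyces))).
That clade has exactly 7 tips — every listed taxon and nothing else — so the group is monophyletic.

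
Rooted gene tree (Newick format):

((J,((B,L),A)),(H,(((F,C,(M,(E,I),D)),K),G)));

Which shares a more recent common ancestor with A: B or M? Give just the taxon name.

The MRCA of A and B subtends ((B,L),A) (3 taxa).
The MRCA of A and M is the root, subtending the entire tree (13 taxa).
The first is nested inside the second, so A shares a more recent common ancestor with B.

B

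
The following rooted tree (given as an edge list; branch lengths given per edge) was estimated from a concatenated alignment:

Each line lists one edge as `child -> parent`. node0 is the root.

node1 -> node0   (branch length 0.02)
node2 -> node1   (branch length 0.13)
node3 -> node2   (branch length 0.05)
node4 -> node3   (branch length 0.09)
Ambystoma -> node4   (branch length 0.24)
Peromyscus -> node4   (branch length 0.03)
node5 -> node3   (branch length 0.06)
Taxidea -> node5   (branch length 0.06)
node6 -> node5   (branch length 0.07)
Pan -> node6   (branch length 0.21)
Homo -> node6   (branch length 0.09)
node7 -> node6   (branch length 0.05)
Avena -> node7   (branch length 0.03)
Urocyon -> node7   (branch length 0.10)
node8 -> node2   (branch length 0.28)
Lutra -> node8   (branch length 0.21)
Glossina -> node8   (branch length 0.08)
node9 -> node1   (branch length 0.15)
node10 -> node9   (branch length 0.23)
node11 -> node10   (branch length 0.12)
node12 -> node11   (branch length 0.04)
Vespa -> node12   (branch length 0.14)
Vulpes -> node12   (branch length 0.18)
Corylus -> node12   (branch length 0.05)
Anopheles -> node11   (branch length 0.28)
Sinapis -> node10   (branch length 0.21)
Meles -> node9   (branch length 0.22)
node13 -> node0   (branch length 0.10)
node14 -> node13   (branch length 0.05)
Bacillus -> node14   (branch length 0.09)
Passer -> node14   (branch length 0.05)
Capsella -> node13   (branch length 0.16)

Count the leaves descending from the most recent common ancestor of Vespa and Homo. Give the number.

15

The MRCA of Vespa and Homo is the node subtending ((((Ambystoma,Peromyscus),(Taxidea,(Pan,Homo,(Avena,Urocyon)))),(Lutra,Glossina)),((((Vespa,Vulpes,Corylus),Anopheles),Sinapis),Meles)).
That clade contains 15 terminal taxa: Ambystoma, Anopheles, Avena, Corylus, Glossina, Homo, Lutra, Meles, Pan, Peromyscus, Sinapis, Taxidea, Urocyon, Vespa, Vulpes.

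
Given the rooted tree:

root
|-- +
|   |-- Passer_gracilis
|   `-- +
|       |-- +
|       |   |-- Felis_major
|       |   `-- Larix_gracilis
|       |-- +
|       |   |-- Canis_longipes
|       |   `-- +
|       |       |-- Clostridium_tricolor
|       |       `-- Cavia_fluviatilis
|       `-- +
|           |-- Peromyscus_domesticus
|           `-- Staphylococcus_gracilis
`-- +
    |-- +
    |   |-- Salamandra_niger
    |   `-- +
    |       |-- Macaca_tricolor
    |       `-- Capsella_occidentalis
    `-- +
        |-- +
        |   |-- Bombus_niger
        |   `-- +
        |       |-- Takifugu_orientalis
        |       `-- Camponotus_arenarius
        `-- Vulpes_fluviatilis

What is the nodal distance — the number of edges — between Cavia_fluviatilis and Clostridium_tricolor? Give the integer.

2

The MRCA of Cavia_fluviatilis and Clostridium_tricolor is the node subtending (Clostridium_tricolor,Cavia_fluviatilis).
From Cavia_fluviatilis up to that node: 1 branch. From Clostridium_tricolor up to the same node: 1 branch. Total: 1 + 1 = 2.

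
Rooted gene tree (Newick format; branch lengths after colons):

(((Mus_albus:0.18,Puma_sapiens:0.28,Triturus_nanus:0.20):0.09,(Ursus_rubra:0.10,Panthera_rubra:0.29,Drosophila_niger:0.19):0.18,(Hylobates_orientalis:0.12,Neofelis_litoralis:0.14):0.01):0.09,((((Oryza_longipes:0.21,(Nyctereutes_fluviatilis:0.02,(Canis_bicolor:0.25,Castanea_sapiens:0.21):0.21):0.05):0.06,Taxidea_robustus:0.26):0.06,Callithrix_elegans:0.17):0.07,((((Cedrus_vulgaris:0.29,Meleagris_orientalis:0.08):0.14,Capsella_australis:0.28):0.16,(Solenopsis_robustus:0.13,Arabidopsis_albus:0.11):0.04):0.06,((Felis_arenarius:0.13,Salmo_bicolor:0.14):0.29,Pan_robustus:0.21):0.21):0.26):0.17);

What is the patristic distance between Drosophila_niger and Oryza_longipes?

1.03

The path runs Drosophila_niger → … → MRCA → … → Oryza_longipes; the MRCA is the root of the tree.
Branch lengths along that path: 0.19 + 0.18 + 0.09 + 0.17 + 0.07 + 0.06 + 0.06 + 0.21 = 1.03.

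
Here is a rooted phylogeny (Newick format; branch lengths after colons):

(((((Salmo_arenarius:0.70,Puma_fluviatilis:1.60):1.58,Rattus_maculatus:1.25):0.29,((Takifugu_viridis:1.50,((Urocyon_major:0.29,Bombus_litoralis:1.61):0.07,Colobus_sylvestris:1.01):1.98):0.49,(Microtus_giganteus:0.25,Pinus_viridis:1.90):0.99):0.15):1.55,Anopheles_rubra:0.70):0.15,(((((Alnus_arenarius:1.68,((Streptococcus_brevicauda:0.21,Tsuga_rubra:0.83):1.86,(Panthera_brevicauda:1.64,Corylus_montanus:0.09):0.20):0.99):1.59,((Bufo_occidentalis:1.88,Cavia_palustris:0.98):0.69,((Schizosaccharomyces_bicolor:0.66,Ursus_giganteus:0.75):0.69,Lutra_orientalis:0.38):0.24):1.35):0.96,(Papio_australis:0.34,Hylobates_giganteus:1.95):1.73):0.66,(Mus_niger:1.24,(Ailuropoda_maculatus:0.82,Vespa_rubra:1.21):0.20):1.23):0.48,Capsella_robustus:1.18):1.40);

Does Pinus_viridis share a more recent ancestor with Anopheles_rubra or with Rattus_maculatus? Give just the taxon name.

Rattus_maculatus

The MRCA of Pinus_viridis and Rattus_maculatus subtends (((Salmo_arenarius,Puma_fluviatilis),Rattus_maculatus),((Takifugu_viridis,((Urocyon_major,Bombus_litoralis),Colobus_sylvestris)),(Microtus_giganteus,Pinus_viridis))) (9 taxa).
The MRCA of Pinus_viridis and Anopheles_rubra subtends ((((Salmo_arenarius,Puma_fluviatilis),Rattus_maculatus),((Takifugu_viridis,((Urocyon_major,Bombus_litoralis),Colobus_sylvestris)),(Microtus_giganteus,Pinus_viridis))),Anopheles_rubra) (10 taxa).
The first is nested inside the second, so Pinus_viridis shares a more recent common ancestor with Rattus_maculatus.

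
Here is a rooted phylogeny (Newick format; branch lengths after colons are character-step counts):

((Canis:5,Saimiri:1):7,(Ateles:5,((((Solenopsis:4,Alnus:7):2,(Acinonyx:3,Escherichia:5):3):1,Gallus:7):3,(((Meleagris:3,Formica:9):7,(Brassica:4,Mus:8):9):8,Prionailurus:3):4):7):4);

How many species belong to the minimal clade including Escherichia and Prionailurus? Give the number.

10

The MRCA of Escherichia and Prionailurus is the node subtending ((((Solenopsis,Alnus),(Acinonyx,Escherichia)),Gallus),(((Meleagris,Formica),(Brassica,Mus)),Prionailurus)).
That clade contains 10 terminal taxa: Acinonyx, Alnus, Brassica, Escherichia, Formica, Gallus, Meleagris, Mus, Prionailurus, Solenopsis.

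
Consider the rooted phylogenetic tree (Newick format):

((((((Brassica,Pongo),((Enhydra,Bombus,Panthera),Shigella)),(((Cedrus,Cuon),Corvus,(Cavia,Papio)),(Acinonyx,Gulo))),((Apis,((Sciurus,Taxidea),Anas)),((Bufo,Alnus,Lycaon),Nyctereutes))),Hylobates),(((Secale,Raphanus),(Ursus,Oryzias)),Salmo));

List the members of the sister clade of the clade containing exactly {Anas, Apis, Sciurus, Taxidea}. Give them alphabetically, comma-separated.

Alnus, Bufo, Lycaon, Nyctereutes

The clade containing exactly {Anas, Apis, Sciurus, Taxidea} attaches to the tree at the node subtending ((Apis,((Sciurus,Taxidea),Anas)),((Bufo,Alnus,Lycaon),Nyctereutes)).
The other lineage descending from that same node — the sister group — is ((Bufo,Alnus,Lycaon),Nyctereutes); its 4 tips in alphabetical order are the answer.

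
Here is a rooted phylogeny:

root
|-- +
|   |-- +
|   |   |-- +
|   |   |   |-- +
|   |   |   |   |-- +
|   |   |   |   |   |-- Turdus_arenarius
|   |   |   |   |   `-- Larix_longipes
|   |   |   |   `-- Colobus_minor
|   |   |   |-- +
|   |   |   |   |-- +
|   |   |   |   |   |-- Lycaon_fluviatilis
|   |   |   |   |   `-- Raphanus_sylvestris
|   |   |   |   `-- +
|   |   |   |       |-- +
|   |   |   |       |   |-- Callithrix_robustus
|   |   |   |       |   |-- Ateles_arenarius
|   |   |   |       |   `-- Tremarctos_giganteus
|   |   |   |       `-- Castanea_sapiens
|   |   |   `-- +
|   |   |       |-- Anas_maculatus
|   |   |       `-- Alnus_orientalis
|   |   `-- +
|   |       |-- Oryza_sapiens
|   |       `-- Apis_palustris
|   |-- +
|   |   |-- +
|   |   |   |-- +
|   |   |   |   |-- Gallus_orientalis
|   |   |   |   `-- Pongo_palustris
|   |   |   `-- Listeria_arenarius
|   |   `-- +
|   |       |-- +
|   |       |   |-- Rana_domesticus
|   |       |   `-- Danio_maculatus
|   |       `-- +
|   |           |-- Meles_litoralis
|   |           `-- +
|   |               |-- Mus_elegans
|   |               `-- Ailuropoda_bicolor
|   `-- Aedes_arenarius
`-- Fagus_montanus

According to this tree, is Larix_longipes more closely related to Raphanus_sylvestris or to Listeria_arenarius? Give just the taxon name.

Raphanus_sylvestris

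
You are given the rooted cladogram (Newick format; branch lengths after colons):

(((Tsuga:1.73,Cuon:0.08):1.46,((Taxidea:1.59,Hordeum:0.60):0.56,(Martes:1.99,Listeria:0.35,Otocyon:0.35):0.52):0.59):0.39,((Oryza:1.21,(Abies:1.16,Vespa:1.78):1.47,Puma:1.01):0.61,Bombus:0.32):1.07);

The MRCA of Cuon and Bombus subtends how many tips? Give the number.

The MRCA of Cuon and Bombus is the root, so the clade is the entire tree.
That clade contains 12 terminal taxa: Abies, Bombus, Cuon, Hordeum, Listeria, Martes, Oryza, Otocyon, Puma, Taxidea, Tsuga, Vespa.

12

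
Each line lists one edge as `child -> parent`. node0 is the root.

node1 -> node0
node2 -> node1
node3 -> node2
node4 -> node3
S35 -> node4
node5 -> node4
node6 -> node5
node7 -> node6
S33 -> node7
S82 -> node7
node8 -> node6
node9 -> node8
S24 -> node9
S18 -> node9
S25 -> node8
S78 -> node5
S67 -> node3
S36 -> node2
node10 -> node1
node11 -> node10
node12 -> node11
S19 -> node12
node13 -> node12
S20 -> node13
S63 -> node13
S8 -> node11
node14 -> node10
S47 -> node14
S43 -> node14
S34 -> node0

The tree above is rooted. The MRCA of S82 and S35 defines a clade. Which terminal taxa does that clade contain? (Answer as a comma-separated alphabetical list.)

S18, S24, S25, S33, S35, S78, S82

Tracing S82: it sits inside (S33,S82).
Tracing S35: it sits inside (S35,(((S33,S82),((S24,S18),S25)),S78)).
The smallest clade enclosing both is (S35,(((S33,S82),((S24,S18),S25)),S78)); the answer is its 7 terminal taxa in alphabetical order.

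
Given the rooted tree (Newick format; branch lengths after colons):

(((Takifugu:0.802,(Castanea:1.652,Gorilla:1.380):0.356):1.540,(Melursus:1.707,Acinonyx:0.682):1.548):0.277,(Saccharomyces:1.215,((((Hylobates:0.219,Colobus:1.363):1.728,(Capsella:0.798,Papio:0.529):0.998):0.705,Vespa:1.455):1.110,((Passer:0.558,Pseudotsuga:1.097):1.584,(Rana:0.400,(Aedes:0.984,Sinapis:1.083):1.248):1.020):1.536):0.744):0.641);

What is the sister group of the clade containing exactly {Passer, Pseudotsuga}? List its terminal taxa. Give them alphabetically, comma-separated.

Aedes, Rana, Sinapis

The clade containing exactly {Passer, Pseudotsuga} attaches to the tree at the node subtending ((Passer,Pseudotsuga),(Rana,(Aedes,Sinapis))).
The other lineage descending from that same node — the sister group — is (Rana,(Aedes,Sinapis)); its 3 tips in alphabetical order are the answer.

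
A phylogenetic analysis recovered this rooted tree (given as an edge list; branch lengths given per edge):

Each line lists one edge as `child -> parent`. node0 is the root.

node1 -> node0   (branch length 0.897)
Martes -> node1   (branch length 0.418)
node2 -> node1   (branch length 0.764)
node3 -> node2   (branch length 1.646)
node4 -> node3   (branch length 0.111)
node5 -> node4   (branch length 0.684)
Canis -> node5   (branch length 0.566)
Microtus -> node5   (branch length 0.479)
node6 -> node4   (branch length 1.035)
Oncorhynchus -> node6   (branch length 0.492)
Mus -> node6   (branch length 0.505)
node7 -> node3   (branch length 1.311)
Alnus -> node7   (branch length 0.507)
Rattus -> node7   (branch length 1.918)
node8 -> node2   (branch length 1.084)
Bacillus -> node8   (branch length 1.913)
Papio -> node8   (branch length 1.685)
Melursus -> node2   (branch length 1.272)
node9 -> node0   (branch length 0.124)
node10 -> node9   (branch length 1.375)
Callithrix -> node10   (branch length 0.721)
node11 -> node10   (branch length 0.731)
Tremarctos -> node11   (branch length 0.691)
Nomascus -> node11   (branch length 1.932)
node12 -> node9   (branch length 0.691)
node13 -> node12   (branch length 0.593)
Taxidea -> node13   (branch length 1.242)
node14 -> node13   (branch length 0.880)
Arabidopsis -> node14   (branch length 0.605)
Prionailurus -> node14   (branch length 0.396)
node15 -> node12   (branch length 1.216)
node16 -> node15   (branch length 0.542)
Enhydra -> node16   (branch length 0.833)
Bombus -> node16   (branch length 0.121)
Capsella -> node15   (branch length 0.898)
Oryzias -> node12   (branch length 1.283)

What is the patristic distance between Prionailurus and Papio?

7.114

The path runs Prionailurus → … → MRCA → … → Papio; the MRCA is the root of the tree.
Branch lengths along that path: 0.396 + 0.880 + 0.593 + 0.691 + 0.124 + 0.897 + 0.764 + 1.084 + 1.685 = 7.114.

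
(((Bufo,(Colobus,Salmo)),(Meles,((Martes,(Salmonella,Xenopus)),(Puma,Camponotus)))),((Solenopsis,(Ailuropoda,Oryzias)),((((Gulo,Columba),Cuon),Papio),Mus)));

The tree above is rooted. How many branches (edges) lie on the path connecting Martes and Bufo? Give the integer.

6

The MRCA of Martes and Bufo is the node subtending ((Bufo,(Colobus,Salmo)),(Meles,((Martes,(Salmonella,Xenopus)),(Puma,Camponotus)))).
From Martes up to that node: 4 branches. From Bufo up to the same node: 2 branches. Total: 4 + 2 = 6.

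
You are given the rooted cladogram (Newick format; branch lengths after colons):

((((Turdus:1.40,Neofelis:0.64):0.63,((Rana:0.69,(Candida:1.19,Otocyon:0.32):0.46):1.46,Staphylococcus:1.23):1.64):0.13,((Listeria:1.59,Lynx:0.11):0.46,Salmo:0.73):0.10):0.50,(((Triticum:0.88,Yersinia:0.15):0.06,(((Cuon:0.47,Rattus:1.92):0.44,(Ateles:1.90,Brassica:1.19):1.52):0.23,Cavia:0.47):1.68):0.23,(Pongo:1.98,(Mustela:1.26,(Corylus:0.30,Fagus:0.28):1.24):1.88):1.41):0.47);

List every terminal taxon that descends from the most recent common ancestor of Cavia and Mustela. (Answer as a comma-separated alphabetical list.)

Tracing Cavia: it sits inside (((Cuon,Rattus),(Ateles,Brassica)),Cavia).
Tracing Mustela: it sits inside (Mustela,(Corylus,Fagus)).
The smallest clade enclosing both is (((Triticum,Yersinia),(((Cuon,Rattus),(Ateles,Brassica)),Cavia)),(Pongo,(Mustela,(Corylus,Fagus)))); the answer is its 11 terminal taxa in alphabetical order.

Ateles, Brassica, Cavia, Corylus, Cuon, Fagus, Mustela, Pongo, Rattus, Triticum, Yersinia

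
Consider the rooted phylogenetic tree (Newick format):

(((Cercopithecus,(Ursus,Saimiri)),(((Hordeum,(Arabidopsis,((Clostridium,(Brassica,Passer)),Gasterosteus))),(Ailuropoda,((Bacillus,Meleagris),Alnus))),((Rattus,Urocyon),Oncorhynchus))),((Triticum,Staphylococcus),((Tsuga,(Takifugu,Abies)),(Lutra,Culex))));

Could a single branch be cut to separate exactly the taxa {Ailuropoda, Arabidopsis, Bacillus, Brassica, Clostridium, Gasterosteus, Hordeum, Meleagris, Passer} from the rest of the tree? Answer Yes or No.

No

The MRCA of the listed taxa subtends ((Hordeum,(Arabidopsis,((Clostridium,(Brassica,Passer)),Gasterosteus))),(Ailuropoda,((Bacillus,Meleagris),Alnus))).
That clade also contains Alnus, which is not in the proposed group, so the group is not monophyletic.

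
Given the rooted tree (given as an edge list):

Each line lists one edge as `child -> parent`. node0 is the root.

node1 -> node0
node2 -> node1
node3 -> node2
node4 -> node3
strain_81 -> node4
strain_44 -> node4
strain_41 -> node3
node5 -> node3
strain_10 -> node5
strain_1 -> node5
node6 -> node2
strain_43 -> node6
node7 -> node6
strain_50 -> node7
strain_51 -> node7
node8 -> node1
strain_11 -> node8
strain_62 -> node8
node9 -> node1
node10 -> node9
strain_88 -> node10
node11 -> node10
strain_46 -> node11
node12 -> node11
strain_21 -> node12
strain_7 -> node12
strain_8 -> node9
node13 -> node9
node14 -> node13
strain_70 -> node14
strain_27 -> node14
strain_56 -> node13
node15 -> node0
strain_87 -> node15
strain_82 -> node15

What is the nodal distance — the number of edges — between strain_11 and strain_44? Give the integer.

The MRCA of strain_11 and strain_44 is the node subtending ((((strain_81,strain_44),strain_41,(strain_10,strain_1)),(strain_43,(strain_50,strain_51))),(strain_11,strain_62),((strain_88,(strain_46,(strain_21,strain_7))),strain_8,((strain_70,strain_27),strain_56))).
From strain_11 up to that node: 2 branches. From strain_44 up to the same node: 4 branches. Total: 2 + 4 = 6.

6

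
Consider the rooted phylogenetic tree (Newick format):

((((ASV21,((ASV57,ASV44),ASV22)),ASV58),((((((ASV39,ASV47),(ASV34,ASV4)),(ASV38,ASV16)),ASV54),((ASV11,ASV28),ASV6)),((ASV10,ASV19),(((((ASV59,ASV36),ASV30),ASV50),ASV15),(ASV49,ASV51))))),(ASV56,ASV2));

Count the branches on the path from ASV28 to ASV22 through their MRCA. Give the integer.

9

The MRCA of ASV28 and ASV22 is the node subtending (((ASV21,((ASV57,ASV44),ASV22)),ASV58),((((((ASV39,ASV47),(ASV34,ASV4)),(ASV38,ASV16)),ASV54),((ASV11,ASV28),ASV6)),((ASV10,ASV19),(((((ASV59,ASV36),ASV30),ASV50),ASV15),(ASV49,ASV51))))).
From ASV28 up to that node: 5 branches. From ASV22 up to the same node: 4 branches. Total: 5 + 4 = 9.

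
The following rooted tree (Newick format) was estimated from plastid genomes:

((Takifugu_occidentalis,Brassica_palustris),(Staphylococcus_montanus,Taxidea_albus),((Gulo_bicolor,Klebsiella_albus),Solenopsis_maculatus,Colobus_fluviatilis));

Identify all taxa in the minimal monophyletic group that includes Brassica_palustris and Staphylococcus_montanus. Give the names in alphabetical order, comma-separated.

Tracing Brassica_palustris: it sits inside (Takifugu_occidentalis,Brassica_palustris).
Tracing Staphylococcus_montanus: it sits inside (Staphylococcus_montanus,Taxidea_albus).
The smallest clade enclosing both is the whole tree (their MRCA is the root), so the answer is all 8 tips in alphabetical order.

Brassica_palustris, Colobus_fluviatilis, Gulo_bicolor, Klebsiella_albus, Solenopsis_maculatus, Staphylococcus_montanus, Takifugu_occidentalis, Taxidea_albus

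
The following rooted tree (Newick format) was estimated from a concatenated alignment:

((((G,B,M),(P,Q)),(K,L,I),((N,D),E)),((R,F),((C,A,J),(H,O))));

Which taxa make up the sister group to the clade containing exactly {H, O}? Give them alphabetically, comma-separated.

The clade containing exactly {H, O} attaches to the tree at the node subtending ((C,A,J),(H,O)).
The other lineage descending from that same node — the sister group — is (C,A,J); its 3 tips in alphabetical order are the answer.

A, C, J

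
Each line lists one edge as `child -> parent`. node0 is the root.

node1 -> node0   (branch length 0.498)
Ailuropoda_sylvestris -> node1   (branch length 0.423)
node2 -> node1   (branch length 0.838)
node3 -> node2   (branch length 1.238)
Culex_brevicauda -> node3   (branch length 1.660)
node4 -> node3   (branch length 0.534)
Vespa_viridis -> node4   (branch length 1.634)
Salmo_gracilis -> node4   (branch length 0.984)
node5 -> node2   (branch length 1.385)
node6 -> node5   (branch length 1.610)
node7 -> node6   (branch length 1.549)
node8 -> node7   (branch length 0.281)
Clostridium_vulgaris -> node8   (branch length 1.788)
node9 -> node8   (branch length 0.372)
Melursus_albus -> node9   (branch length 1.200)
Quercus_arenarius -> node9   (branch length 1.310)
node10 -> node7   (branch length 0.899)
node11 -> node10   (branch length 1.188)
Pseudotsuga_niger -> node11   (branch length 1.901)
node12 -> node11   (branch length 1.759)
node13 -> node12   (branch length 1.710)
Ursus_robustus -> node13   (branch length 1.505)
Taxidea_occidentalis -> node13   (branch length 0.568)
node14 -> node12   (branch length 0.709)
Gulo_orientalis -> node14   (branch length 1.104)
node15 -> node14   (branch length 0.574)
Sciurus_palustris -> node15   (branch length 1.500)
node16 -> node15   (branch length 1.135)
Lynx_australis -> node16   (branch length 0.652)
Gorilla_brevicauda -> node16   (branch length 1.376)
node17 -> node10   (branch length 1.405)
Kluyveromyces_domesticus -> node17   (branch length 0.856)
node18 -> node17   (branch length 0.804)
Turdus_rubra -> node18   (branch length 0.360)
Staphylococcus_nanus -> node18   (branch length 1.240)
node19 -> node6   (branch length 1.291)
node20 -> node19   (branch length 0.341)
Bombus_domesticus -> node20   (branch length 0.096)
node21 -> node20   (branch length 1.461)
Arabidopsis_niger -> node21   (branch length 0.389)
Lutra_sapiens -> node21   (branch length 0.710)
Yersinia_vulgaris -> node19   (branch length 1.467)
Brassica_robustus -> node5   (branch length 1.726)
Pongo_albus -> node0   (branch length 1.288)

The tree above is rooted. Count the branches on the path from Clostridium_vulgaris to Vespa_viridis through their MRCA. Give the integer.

The MRCA of Clostridium_vulgaris and Vespa_viridis is the node subtending ((Culex_brevicauda,(Vespa_viridis,Salmo_gracilis)),((((Clostridium_vulgaris,(Melursus_albus,Quercus_arenarius)),((Pseudotsuga_niger,((Ursus_robustus,Taxidea_occidentalis),(Gulo_orientalis,(Sciurus_palustris,(Lynx_australis,Gorilla_brevicauda))))),(Kluyveromyces_domesticus,(Turdus_rubra,Staphylococcus_nanus)))),((Bombus_domesticus,(Arabidopsis_niger,Lutra_sapiens)),Yersinia_vulgaris)),Brassica_robustus)).
From Clostridium_vulgaris up to that node: 5 branches. From Vespa_viridis up to the same node: 3 branches. Total: 5 + 3 = 8.

8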